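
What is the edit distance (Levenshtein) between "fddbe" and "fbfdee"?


Computing edit distance: "fddbe" -> "fbfdee"
DP table:
           f    b    f    d    e    e
      0    1    2    3    4    5    6
  f   1    0    1    2    3    4    5
  d   2    1    1    2    2    3    4
  d   3    2    2    2    2    3    4
  b   4    3    2    3    3    3    4
  e   5    4    3    3    4    3    3
Edit distance = dp[5][6] = 3

3


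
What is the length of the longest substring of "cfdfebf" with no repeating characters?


Input: "cfdfebf"
Sliding window (track last position of each char):
  Position 0 ('c'): window [0,0] length 1 -- new best
  Position 1 ('f'): window [0,1] length 2 -- new best
  Position 2 ('d'): window [0,2] length 3 -- new best
  Position 3 ('f'): repeat (last at 1), move window start to 2
  Position 3 ('f'): window [2,3] length 2
  Position 4 ('e'): window [2,4] length 3
  Position 5 ('b'): window [2,5] length 4 -- new best
  Position 6 ('f'): repeat (last at 3), move window start to 4
  Position 6 ('f'): window [4,6] length 3
Longest substring with no repeats: "dfeb" with length 4

4


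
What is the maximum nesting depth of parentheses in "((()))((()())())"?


Input: "((()))((()())())"
Tracking depth:
  Position 0 '(': depth becomes 1
  Position 1 '(': depth becomes 2
  Position 2 '(': depth becomes 3
  Position 3 ')': depth becomes 2
  Position 4 ')': depth becomes 1
  Position 5 ')': depth becomes 0
  Position 6 '(': depth becomes 1
  Position 7 '(': depth becomes 2
  Position 8 '(': depth becomes 3
  Position 9 ')': depth becomes 2
  Position 10 '(': depth becomes 3
  Position 11 ')': depth becomes 2
  Position 12 ')': depth becomes 1
  Position 13 '(': depth becomes 2
  Position 14 ')': depth becomes 1
  Position 15 ')': depth becomes 0
Maximum depth reached: 3

3


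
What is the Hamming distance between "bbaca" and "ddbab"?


Comparing "bbaca" and "ddbab" position by position:
  Position 0: 'b' vs 'd' => differ
  Position 1: 'b' vs 'd' => differ
  Position 2: 'a' vs 'b' => differ
  Position 3: 'c' vs 'a' => differ
  Position 4: 'a' vs 'b' => differ
Total differences (Hamming distance): 5

5


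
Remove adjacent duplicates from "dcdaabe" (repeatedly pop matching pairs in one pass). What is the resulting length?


Input: dcdaabe
Stack-based adjacent duplicate removal:
  Read 'd': push. Stack: d
  Read 'c': push. Stack: dc
  Read 'd': push. Stack: dcd
  Read 'a': push. Stack: dcda
  Read 'a': matches stack top 'a' => pop. Stack: dcd
  Read 'b': push. Stack: dcdb
  Read 'e': push. Stack: dcdbe
Final stack: "dcdbe" (length 5)

5


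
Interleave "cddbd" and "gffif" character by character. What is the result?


Interleaving "cddbd" and "gffif":
  Position 0: 'c' from first, 'g' from second => "cg"
  Position 1: 'd' from first, 'f' from second => "df"
  Position 2: 'd' from first, 'f' from second => "df"
  Position 3: 'b' from first, 'i' from second => "bi"
  Position 4: 'd' from first, 'f' from second => "df"
Result: cgdfdfbidf

cgdfdfbidf


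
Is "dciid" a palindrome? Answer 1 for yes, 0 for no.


Input: dciid
Reversed: diicd
  Compare pos 0 ('d') with pos 4 ('d'): match
  Compare pos 1 ('c') with pos 3 ('i'): MISMATCH
Result: not a palindrome

0


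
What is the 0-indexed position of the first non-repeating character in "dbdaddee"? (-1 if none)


Input: dbdaddee
Character frequencies:
  'a': 1
  'b': 1
  'd': 4
  'e': 2
Scanning left to right for freq == 1:
  Position 0 ('d'): freq=4, skip
  Position 1 ('b'): unique! => answer = 1

1


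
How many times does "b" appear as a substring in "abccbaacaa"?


Searching for "b" in "abccbaacaa"
Scanning each position:
  Position 0: "a" => no
  Position 1: "b" => MATCH
  Position 2: "c" => no
  Position 3: "c" => no
  Position 4: "b" => MATCH
  Position 5: "a" => no
  Position 6: "a" => no
  Position 7: "c" => no
  Position 8: "a" => no
  Position 9: "a" => no
Total occurrences: 2

2


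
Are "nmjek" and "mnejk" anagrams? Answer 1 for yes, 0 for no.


Strings: "nmjek", "mnejk"
Sorted first:  ejkmn
Sorted second: ejkmn
Sorted forms match => anagrams

1


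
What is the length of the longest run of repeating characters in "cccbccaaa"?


Input: "cccbccaaa"
Scanning for longest run:
  Position 1 ('c'): continues run of 'c', length=2
  Position 2 ('c'): continues run of 'c', length=3
  Position 3 ('b'): new char, reset run to 1
  Position 4 ('c'): new char, reset run to 1
  Position 5 ('c'): continues run of 'c', length=2
  Position 6 ('a'): new char, reset run to 1
  Position 7 ('a'): continues run of 'a', length=2
  Position 8 ('a'): continues run of 'a', length=3
Longest run: 'c' with length 3

3


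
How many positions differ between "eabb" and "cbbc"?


Comparing "eabb" and "cbbc" position by position:
  Position 0: 'e' vs 'c' => DIFFER
  Position 1: 'a' vs 'b' => DIFFER
  Position 2: 'b' vs 'b' => same
  Position 3: 'b' vs 'c' => DIFFER
Positions that differ: 3

3


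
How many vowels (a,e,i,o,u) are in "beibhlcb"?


Input: beibhlcb
Checking each character:
  'b' at position 0: consonant
  'e' at position 1: vowel (running total: 1)
  'i' at position 2: vowel (running total: 2)
  'b' at position 3: consonant
  'h' at position 4: consonant
  'l' at position 5: consonant
  'c' at position 6: consonant
  'b' at position 7: consonant
Total vowels: 2

2


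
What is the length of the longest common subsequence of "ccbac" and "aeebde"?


LCS of "ccbac" and "aeebde"
DP table:
           a    e    e    b    d    e
      0    0    0    0    0    0    0
  c   0    0    0    0    0    0    0
  c   0    0    0    0    0    0    0
  b   0    0    0    0    1    1    1
  a   0    1    1    1    1    1    1
  c   0    1    1    1    1    1    1
LCS length = dp[5][6] = 1

1


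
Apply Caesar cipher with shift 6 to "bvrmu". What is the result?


Caesar cipher: shift "bvrmu" by 6
  'b' (pos 1) + 6 = pos 7 = 'h'
  'v' (pos 21) + 6 = pos 1 = 'b'
  'r' (pos 17) + 6 = pos 23 = 'x'
  'm' (pos 12) + 6 = pos 18 = 's'
  'u' (pos 20) + 6 = pos 0 = 'a'
Result: hbxsa

hbxsa


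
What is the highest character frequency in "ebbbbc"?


Input: ebbbbc
Character counts:
  'b': 4
  'c': 1
  'e': 1
Maximum frequency: 4

4


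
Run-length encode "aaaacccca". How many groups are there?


Input: aaaacccca
Scanning for consecutive runs:
  Group 1: 'a' x 4 (positions 0-3)
  Group 2: 'c' x 4 (positions 4-7)
  Group 3: 'a' x 1 (positions 8-8)
Total groups: 3

3


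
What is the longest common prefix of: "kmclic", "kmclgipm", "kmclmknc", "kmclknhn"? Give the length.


Words: kmclic, kmclgipm, kmclmknc, kmclknhn
  Position 0: all 'k' => match
  Position 1: all 'm' => match
  Position 2: all 'c' => match
  Position 3: all 'l' => match
  Position 4: ('i', 'g', 'm', 'k') => mismatch, stop
LCP = "kmcl" (length 4)

4


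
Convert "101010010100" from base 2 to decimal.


Input: "101010010100" in base 2
Positional expansion:
  Digit '1' (value 1) x 2^11 = 2048
  Digit '0' (value 0) x 2^10 = 0
  Digit '1' (value 1) x 2^9 = 512
  Digit '0' (value 0) x 2^8 = 0
  Digit '1' (value 1) x 2^7 = 128
  Digit '0' (value 0) x 2^6 = 0
  Digit '0' (value 0) x 2^5 = 0
  Digit '1' (value 1) x 2^4 = 16
  Digit '0' (value 0) x 2^3 = 0
  Digit '1' (value 1) x 2^2 = 4
  Digit '0' (value 0) x 2^1 = 0
  Digit '0' (value 0) x 2^0 = 0
Sum = 2708

2708


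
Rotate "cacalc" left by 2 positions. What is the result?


Input: "cacalc", rotate left by 2
First 2 characters: "ca"
Remaining characters: "calc"
Concatenate remaining + first: "calc" + "ca" = "calcca"

calcca


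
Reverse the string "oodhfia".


Input: oodhfia
Reading characters right to left:
  Position 6: 'a'
  Position 5: 'i'
  Position 4: 'f'
  Position 3: 'h'
  Position 2: 'd'
  Position 1: 'o'
  Position 0: 'o'
Reversed: aifhdoo

aifhdoo


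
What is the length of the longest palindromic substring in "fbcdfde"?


Input: "fbcdfde"
Checking substrings for palindromes:
  [3:6] "dfd" (len 3) => palindrome
Longest palindromic substring: "dfd" with length 3

3


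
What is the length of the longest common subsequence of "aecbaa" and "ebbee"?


LCS of "aecbaa" and "ebbee"
DP table:
           e    b    b    e    e
      0    0    0    0    0    0
  a   0    0    0    0    0    0
  e   0    1    1    1    1    1
  c   0    1    1    1    1    1
  b   0    1    2    2    2    2
  a   0    1    2    2    2    2
  a   0    1    2    2    2    2
LCS length = dp[6][5] = 2

2


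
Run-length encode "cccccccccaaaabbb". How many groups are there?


Input: cccccccccaaaabbb
Scanning for consecutive runs:
  Group 1: 'c' x 9 (positions 0-8)
  Group 2: 'a' x 4 (positions 9-12)
  Group 3: 'b' x 3 (positions 13-15)
Total groups: 3

3


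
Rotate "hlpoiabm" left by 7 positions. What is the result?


Input: "hlpoiabm", rotate left by 7
First 7 characters: "hlpoiab"
Remaining characters: "m"
Concatenate remaining + first: "m" + "hlpoiab" = "mhlpoiab"

mhlpoiab


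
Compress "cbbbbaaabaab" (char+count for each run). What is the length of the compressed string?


Input: cbbbbaaabaab
Runs:
  'c' x 1 => "c1"
  'b' x 4 => "b4"
  'a' x 3 => "a3"
  'b' x 1 => "b1"
  'a' x 2 => "a2"
  'b' x 1 => "b1"
Compressed: "c1b4a3b1a2b1"
Compressed length: 12

12


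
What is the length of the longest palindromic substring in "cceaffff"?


Input: "cceaffff"
Checking substrings for palindromes:
  [4:8] "ffff" (len 4) => palindrome
  [4:7] "fff" (len 3) => palindrome
  [5:8] "fff" (len 3) => palindrome
  [0:2] "cc" (len 2) => palindrome
  [4:6] "ff" (len 2) => palindrome
  [5:7] "ff" (len 2) => palindrome
Longest palindromic substring: "ffff" with length 4

4


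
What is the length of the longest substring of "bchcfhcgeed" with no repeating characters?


Input: "bchcfhcgeed"
Sliding window (track last position of each char):
  Position 0 ('b'): window [0,0] length 1 -- new best
  Position 1 ('c'): window [0,1] length 2 -- new best
  Position 2 ('h'): window [0,2] length 3 -- new best
  Position 3 ('c'): repeat (last at 1), move window start to 2
  Position 3 ('c'): window [2,3] length 2
  Position 4 ('f'): window [2,4] length 3
  Position 5 ('h'): repeat (last at 2), move window start to 3
  Position 5 ('h'): window [3,5] length 3
  Position 6 ('c'): repeat (last at 3), move window start to 4
  Position 6 ('c'): window [4,6] length 3
  Position 7 ('g'): window [4,7] length 4 -- new best
  Position 8 ('e'): window [4,8] length 5 -- new best
  Position 9 ('e'): repeat (last at 8), move window start to 9
  Position 9 ('e'): window [9,9] length 1
  Position 10 ('d'): window [9,10] length 2
Longest substring with no repeats: "fhcge" with length 5

5


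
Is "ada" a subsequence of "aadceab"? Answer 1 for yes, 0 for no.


Check if "ada" is a subsequence of "aadceab"
Greedy scan:
  Position 0 ('a'): matches sub[0] = 'a'
  Position 1 ('a'): no match needed
  Position 2 ('d'): matches sub[1] = 'd'
  Position 3 ('c'): no match needed
  Position 4 ('e'): no match needed
  Position 5 ('a'): matches sub[2] = 'a'
  Position 6 ('b'): no match needed
All 3 characters matched => is a subsequence

1


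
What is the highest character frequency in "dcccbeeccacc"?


Input: dcccbeeccacc
Character counts:
  'a': 1
  'b': 1
  'c': 7
  'd': 1
  'e': 2
Maximum frequency: 7

7


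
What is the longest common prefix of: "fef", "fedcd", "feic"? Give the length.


Words: fef, fedcd, feic
  Position 0: all 'f' => match
  Position 1: all 'e' => match
  Position 2: ('f', 'd', 'i') => mismatch, stop
LCP = "fe" (length 2)

2


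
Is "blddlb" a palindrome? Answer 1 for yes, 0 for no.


Input: blddlb
Reversed: blddlb
  Compare pos 0 ('b') with pos 5 ('b'): match
  Compare pos 1 ('l') with pos 4 ('l'): match
  Compare pos 2 ('d') with pos 3 ('d'): match
Result: palindrome

1


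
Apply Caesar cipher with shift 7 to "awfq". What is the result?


Caesar cipher: shift "awfq" by 7
  'a' (pos 0) + 7 = pos 7 = 'h'
  'w' (pos 22) + 7 = pos 3 = 'd'
  'f' (pos 5) + 7 = pos 12 = 'm'
  'q' (pos 16) + 7 = pos 23 = 'x'
Result: hdmx

hdmx


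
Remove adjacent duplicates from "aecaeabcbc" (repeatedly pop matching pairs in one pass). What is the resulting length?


Input: aecaeabcbc
Stack-based adjacent duplicate removal:
  Read 'a': push. Stack: a
  Read 'e': push. Stack: ae
  Read 'c': push. Stack: aec
  Read 'a': push. Stack: aeca
  Read 'e': push. Stack: aecae
  Read 'a': push. Stack: aecaea
  Read 'b': push. Stack: aecaeab
  Read 'c': push. Stack: aecaeabc
  Read 'b': push. Stack: aecaeabcb
  Read 'c': push. Stack: aecaeabcbc
Final stack: "aecaeabcbc" (length 10)

10


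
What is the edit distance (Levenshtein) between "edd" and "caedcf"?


Computing edit distance: "edd" -> "caedcf"
DP table:
           c    a    e    d    c    f
      0    1    2    3    4    5    6
  e   1    1    2    2    3    4    5
  d   2    2    2    3    2    3    4
  d   3    3    3    3    3    3    4
Edit distance = dp[3][6] = 4

4


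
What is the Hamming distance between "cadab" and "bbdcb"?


Comparing "cadab" and "bbdcb" position by position:
  Position 0: 'c' vs 'b' => differ
  Position 1: 'a' vs 'b' => differ
  Position 2: 'd' vs 'd' => same
  Position 3: 'a' vs 'c' => differ
  Position 4: 'b' vs 'b' => same
Total differences (Hamming distance): 3

3


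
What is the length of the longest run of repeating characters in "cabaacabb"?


Input: "cabaacabb"
Scanning for longest run:
  Position 1 ('a'): new char, reset run to 1
  Position 2 ('b'): new char, reset run to 1
  Position 3 ('a'): new char, reset run to 1
  Position 4 ('a'): continues run of 'a', length=2
  Position 5 ('c'): new char, reset run to 1
  Position 6 ('a'): new char, reset run to 1
  Position 7 ('b'): new char, reset run to 1
  Position 8 ('b'): continues run of 'b', length=2
Longest run: 'a' with length 2

2


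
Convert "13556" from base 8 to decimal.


Input: "13556" in base 8
Positional expansion:
  Digit '1' (value 1) x 8^4 = 4096
  Digit '3' (value 3) x 8^3 = 1536
  Digit '5' (value 5) x 8^2 = 320
  Digit '5' (value 5) x 8^1 = 40
  Digit '6' (value 6) x 8^0 = 6
Sum = 5998

5998


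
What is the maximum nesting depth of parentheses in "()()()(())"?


Input: "()()()(())"
Tracking depth:
  Position 0 '(': depth becomes 1
  Position 1 ')': depth becomes 0
  Position 2 '(': depth becomes 1
  Position 3 ')': depth becomes 0
  Position 4 '(': depth becomes 1
  Position 5 ')': depth becomes 0
  Position 6 '(': depth becomes 1
  Position 7 '(': depth becomes 2
  Position 8 ')': depth becomes 1
  Position 9 ')': depth becomes 0
Maximum depth reached: 2

2


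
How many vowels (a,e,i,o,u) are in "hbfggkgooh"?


Input: hbfggkgooh
Checking each character:
  'h' at position 0: consonant
  'b' at position 1: consonant
  'f' at position 2: consonant
  'g' at position 3: consonant
  'g' at position 4: consonant
  'k' at position 5: consonant
  'g' at position 6: consonant
  'o' at position 7: vowel (running total: 1)
  'o' at position 8: vowel (running total: 2)
  'h' at position 9: consonant
Total vowels: 2

2


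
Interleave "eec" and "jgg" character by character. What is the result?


Interleaving "eec" and "jgg":
  Position 0: 'e' from first, 'j' from second => "ej"
  Position 1: 'e' from first, 'g' from second => "eg"
  Position 2: 'c' from first, 'g' from second => "cg"
Result: ejegcg

ejegcg


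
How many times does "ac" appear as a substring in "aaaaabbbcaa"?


Searching for "ac" in "aaaaabbbcaa"
Scanning each position:
  Position 0: "aa" => no
  Position 1: "aa" => no
  Position 2: "aa" => no
  Position 3: "aa" => no
  Position 4: "ab" => no
  Position 5: "bb" => no
  Position 6: "bb" => no
  Position 7: "bc" => no
  Position 8: "ca" => no
  Position 9: "aa" => no
Total occurrences: 0

0


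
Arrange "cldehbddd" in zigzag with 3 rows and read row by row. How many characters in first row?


Zigzag "cldehbddd" into 3 rows:
Placing characters:
  'c' => row 0
  'l' => row 1
  'd' => row 2
  'e' => row 1
  'h' => row 0
  'b' => row 1
  'd' => row 2
  'd' => row 1
  'd' => row 0
Rows:
  Row 0: "chd"
  Row 1: "lebd"
  Row 2: "dd"
First row length: 3

3


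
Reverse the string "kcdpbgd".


Input: kcdpbgd
Reading characters right to left:
  Position 6: 'd'
  Position 5: 'g'
  Position 4: 'b'
  Position 3: 'p'
  Position 2: 'd'
  Position 1: 'c'
  Position 0: 'k'
Reversed: dgbpdck

dgbpdck


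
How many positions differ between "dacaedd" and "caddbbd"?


Comparing "dacaedd" and "caddbbd" position by position:
  Position 0: 'd' vs 'c' => DIFFER
  Position 1: 'a' vs 'a' => same
  Position 2: 'c' vs 'd' => DIFFER
  Position 3: 'a' vs 'd' => DIFFER
  Position 4: 'e' vs 'b' => DIFFER
  Position 5: 'd' vs 'b' => DIFFER
  Position 6: 'd' vs 'd' => same
Positions that differ: 5

5


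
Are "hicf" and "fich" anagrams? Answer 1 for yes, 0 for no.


Strings: "hicf", "fich"
Sorted first:  cfhi
Sorted second: cfhi
Sorted forms match => anagrams

1


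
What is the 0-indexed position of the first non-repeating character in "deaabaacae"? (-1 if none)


Input: deaabaacae
Character frequencies:
  'a': 5
  'b': 1
  'c': 1
  'd': 1
  'e': 2
Scanning left to right for freq == 1:
  Position 0 ('d'): unique! => answer = 0

0


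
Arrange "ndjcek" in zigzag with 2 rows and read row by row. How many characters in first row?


Zigzag "ndjcek" into 2 rows:
Placing characters:
  'n' => row 0
  'd' => row 1
  'j' => row 0
  'c' => row 1
  'e' => row 0
  'k' => row 1
Rows:
  Row 0: "nje"
  Row 1: "dck"
First row length: 3

3


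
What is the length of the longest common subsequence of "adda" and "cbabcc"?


LCS of "adda" and "cbabcc"
DP table:
           c    b    a    b    c    c
      0    0    0    0    0    0    0
  a   0    0    0    1    1    1    1
  d   0    0    0    1    1    1    1
  d   0    0    0    1    1    1    1
  a   0    0    0    1    1    1    1
LCS length = dp[4][6] = 1

1


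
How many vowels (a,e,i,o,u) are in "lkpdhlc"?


Input: lkpdhlc
Checking each character:
  'l' at position 0: consonant
  'k' at position 1: consonant
  'p' at position 2: consonant
  'd' at position 3: consonant
  'h' at position 4: consonant
  'l' at position 5: consonant
  'c' at position 6: consonant
Total vowels: 0

0


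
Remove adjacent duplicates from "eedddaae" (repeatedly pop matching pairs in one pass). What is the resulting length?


Input: eedddaae
Stack-based adjacent duplicate removal:
  Read 'e': push. Stack: e
  Read 'e': matches stack top 'e' => pop. Stack: (empty)
  Read 'd': push. Stack: d
  Read 'd': matches stack top 'd' => pop. Stack: (empty)
  Read 'd': push. Stack: d
  Read 'a': push. Stack: da
  Read 'a': matches stack top 'a' => pop. Stack: d
  Read 'e': push. Stack: de
Final stack: "de" (length 2)

2


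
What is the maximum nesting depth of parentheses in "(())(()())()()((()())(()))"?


Input: "(())(()())()()((()())(()))"
Tracking depth:
  Position 0 '(': depth becomes 1
  Position 1 '(': depth becomes 2
  Position 2 ')': depth becomes 1
  Position 3 ')': depth becomes 0
  Position 4 '(': depth becomes 1
  Position 5 '(': depth becomes 2
  Position 6 ')': depth becomes 1
  Position 7 '(': depth becomes 2
  Position 8 ')': depth becomes 1
  Position 9 ')': depth becomes 0
  Position 10 '(': depth becomes 1
  Position 11 ')': depth becomes 0
  Position 12 '(': depth becomes 1
  Position 13 ')': depth becomes 0
  Position 14 '(': depth becomes 1
  Position 15 '(': depth becomes 2
  Position 16 '(': depth becomes 3
  Position 17 ')': depth becomes 2
  Position 18 '(': depth becomes 3
  Position 19 ')': depth becomes 2
  Position 20 ')': depth becomes 1
  Position 21 '(': depth becomes 2
  Position 22 '(': depth becomes 3
  Position 23 ')': depth becomes 2
  Position 24 ')': depth becomes 1
  Position 25 ')': depth becomes 0
Maximum depth reached: 3

3


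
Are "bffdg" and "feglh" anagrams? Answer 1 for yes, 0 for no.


Strings: "bffdg", "feglh"
Sorted first:  bdffg
Sorted second: efghl
Differ at position 0: 'b' vs 'e' => not anagrams

0


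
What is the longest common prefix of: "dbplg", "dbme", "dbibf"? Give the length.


Words: dbplg, dbme, dbibf
  Position 0: all 'd' => match
  Position 1: all 'b' => match
  Position 2: ('p', 'm', 'i') => mismatch, stop
LCP = "db" (length 2)

2


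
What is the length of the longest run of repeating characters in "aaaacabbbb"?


Input: "aaaacabbbb"
Scanning for longest run:
  Position 1 ('a'): continues run of 'a', length=2
  Position 2 ('a'): continues run of 'a', length=3
  Position 3 ('a'): continues run of 'a', length=4
  Position 4 ('c'): new char, reset run to 1
  Position 5 ('a'): new char, reset run to 1
  Position 6 ('b'): new char, reset run to 1
  Position 7 ('b'): continues run of 'b', length=2
  Position 8 ('b'): continues run of 'b', length=3
  Position 9 ('b'): continues run of 'b', length=4
Longest run: 'a' with length 4

4


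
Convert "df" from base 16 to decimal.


Input: "df" in base 16
Positional expansion:
  Digit 'd' (value 13) x 16^1 = 208
  Digit 'f' (value 15) x 16^0 = 15
Sum = 223

223


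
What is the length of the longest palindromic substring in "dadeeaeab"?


Input: "dadeeaeab"
Checking substrings for palindromes:
  [0:3] "dad" (len 3) => palindrome
  [4:7] "eae" (len 3) => palindrome
  [5:8] "aea" (len 3) => palindrome
  [3:5] "ee" (len 2) => palindrome
Longest palindromic substring: "dad" with length 3

3


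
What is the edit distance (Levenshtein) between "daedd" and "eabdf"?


Computing edit distance: "daedd" -> "eabdf"
DP table:
           e    a    b    d    f
      0    1    2    3    4    5
  d   1    1    2    3    3    4
  a   2    2    1    2    3    4
  e   3    2    2    2    3    4
  d   4    3    3    3    2    3
  d   5    4    4    4    3    3
Edit distance = dp[5][5] = 3

3


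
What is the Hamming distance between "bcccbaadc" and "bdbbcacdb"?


Comparing "bcccbaadc" and "bdbbcacdb" position by position:
  Position 0: 'b' vs 'b' => same
  Position 1: 'c' vs 'd' => differ
  Position 2: 'c' vs 'b' => differ
  Position 3: 'c' vs 'b' => differ
  Position 4: 'b' vs 'c' => differ
  Position 5: 'a' vs 'a' => same
  Position 6: 'a' vs 'c' => differ
  Position 7: 'd' vs 'd' => same
  Position 8: 'c' vs 'b' => differ
Total differences (Hamming distance): 6

6


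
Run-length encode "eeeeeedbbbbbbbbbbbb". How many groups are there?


Input: eeeeeedbbbbbbbbbbbb
Scanning for consecutive runs:
  Group 1: 'e' x 6 (positions 0-5)
  Group 2: 'd' x 1 (positions 6-6)
  Group 3: 'b' x 12 (positions 7-18)
Total groups: 3

3


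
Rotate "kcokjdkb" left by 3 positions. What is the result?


Input: "kcokjdkb", rotate left by 3
First 3 characters: "kco"
Remaining characters: "kjdkb"
Concatenate remaining + first: "kjdkb" + "kco" = "kjdkbkco"

kjdkbkco


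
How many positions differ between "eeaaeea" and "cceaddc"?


Comparing "eeaaeea" and "cceaddc" position by position:
  Position 0: 'e' vs 'c' => DIFFER
  Position 1: 'e' vs 'c' => DIFFER
  Position 2: 'a' vs 'e' => DIFFER
  Position 3: 'a' vs 'a' => same
  Position 4: 'e' vs 'd' => DIFFER
  Position 5: 'e' vs 'd' => DIFFER
  Position 6: 'a' vs 'c' => DIFFER
Positions that differ: 6

6


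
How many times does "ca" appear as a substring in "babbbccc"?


Searching for "ca" in "babbbccc"
Scanning each position:
  Position 0: "ba" => no
  Position 1: "ab" => no
  Position 2: "bb" => no
  Position 3: "bb" => no
  Position 4: "bc" => no
  Position 5: "cc" => no
  Position 6: "cc" => no
Total occurrences: 0

0


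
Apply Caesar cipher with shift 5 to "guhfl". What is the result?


Caesar cipher: shift "guhfl" by 5
  'g' (pos 6) + 5 = pos 11 = 'l'
  'u' (pos 20) + 5 = pos 25 = 'z'
  'h' (pos 7) + 5 = pos 12 = 'm'
  'f' (pos 5) + 5 = pos 10 = 'k'
  'l' (pos 11) + 5 = pos 16 = 'q'
Result: lzmkq

lzmkq


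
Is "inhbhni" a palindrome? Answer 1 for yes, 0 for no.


Input: inhbhni
Reversed: inhbhni
  Compare pos 0 ('i') with pos 6 ('i'): match
  Compare pos 1 ('n') with pos 5 ('n'): match
  Compare pos 2 ('h') with pos 4 ('h'): match
Result: palindrome

1


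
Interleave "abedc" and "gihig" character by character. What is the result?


Interleaving "abedc" and "gihig":
  Position 0: 'a' from first, 'g' from second => "ag"
  Position 1: 'b' from first, 'i' from second => "bi"
  Position 2: 'e' from first, 'h' from second => "eh"
  Position 3: 'd' from first, 'i' from second => "di"
  Position 4: 'c' from first, 'g' from second => "cg"
Result: agbiehdicg

agbiehdicg


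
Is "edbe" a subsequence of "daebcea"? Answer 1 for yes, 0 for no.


Check if "edbe" is a subsequence of "daebcea"
Greedy scan:
  Position 0 ('d'): no match needed
  Position 1 ('a'): no match needed
  Position 2 ('e'): matches sub[0] = 'e'
  Position 3 ('b'): no match needed
  Position 4 ('c'): no match needed
  Position 5 ('e'): no match needed
  Position 6 ('a'): no match needed
Only matched 1/4 characters => not a subsequence

0


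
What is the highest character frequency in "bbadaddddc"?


Input: bbadaddddc
Character counts:
  'a': 2
  'b': 2
  'c': 1
  'd': 5
Maximum frequency: 5

5


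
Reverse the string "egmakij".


Input: egmakij
Reading characters right to left:
  Position 6: 'j'
  Position 5: 'i'
  Position 4: 'k'
  Position 3: 'a'
  Position 2: 'm'
  Position 1: 'g'
  Position 0: 'e'
Reversed: jikamge

jikamge


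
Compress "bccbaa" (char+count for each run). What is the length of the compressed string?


Input: bccbaa
Runs:
  'b' x 1 => "b1"
  'c' x 2 => "c2"
  'b' x 1 => "b1"
  'a' x 2 => "a2"
Compressed: "b1c2b1a2"
Compressed length: 8

8


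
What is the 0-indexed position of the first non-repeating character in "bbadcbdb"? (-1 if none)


Input: bbadcbdb
Character frequencies:
  'a': 1
  'b': 4
  'c': 1
  'd': 2
Scanning left to right for freq == 1:
  Position 0 ('b'): freq=4, skip
  Position 1 ('b'): freq=4, skip
  Position 2 ('a'): unique! => answer = 2

2


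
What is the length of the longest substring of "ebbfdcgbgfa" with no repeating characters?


Input: "ebbfdcgbgfa"
Sliding window (track last position of each char):
  Position 0 ('e'): window [0,0] length 1 -- new best
  Position 1 ('b'): window [0,1] length 2 -- new best
  Position 2 ('b'): repeat (last at 1), move window start to 2
  Position 2 ('b'): window [2,2] length 1
  Position 3 ('f'): window [2,3] length 2
  Position 4 ('d'): window [2,4] length 3 -- new best
  Position 5 ('c'): window [2,5] length 4 -- new best
  Position 6 ('g'): window [2,6] length 5 -- new best
  Position 7 ('b'): repeat (last at 2), move window start to 3
  Position 7 ('b'): window [3,7] length 5
  Position 8 ('g'): repeat (last at 6), move window start to 7
  Position 8 ('g'): window [7,8] length 2
  Position 9 ('f'): window [7,9] length 3
  Position 10 ('a'): window [7,10] length 4
Longest substring with no repeats: "bfdcg" with length 5

5


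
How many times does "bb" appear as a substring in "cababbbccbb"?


Searching for "bb" in "cababbbccbb"
Scanning each position:
  Position 0: "ca" => no
  Position 1: "ab" => no
  Position 2: "ba" => no
  Position 3: "ab" => no
  Position 4: "bb" => MATCH
  Position 5: "bb" => MATCH
  Position 6: "bc" => no
  Position 7: "cc" => no
  Position 8: "cb" => no
  Position 9: "bb" => MATCH
Total occurrences: 3

3


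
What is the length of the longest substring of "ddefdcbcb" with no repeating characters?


Input: "ddefdcbcb"
Sliding window (track last position of each char):
  Position 0 ('d'): window [0,0] length 1 -- new best
  Position 1 ('d'): repeat (last at 0), move window start to 1
  Position 1 ('d'): window [1,1] length 1
  Position 2 ('e'): window [1,2] length 2 -- new best
  Position 3 ('f'): window [1,3] length 3 -- new best
  Position 4 ('d'): repeat (last at 1), move window start to 2
  Position 4 ('d'): window [2,4] length 3
  Position 5 ('c'): window [2,5] length 4 -- new best
  Position 6 ('b'): window [2,6] length 5 -- new best
  Position 7 ('c'): repeat (last at 5), move window start to 6
  Position 7 ('c'): window [6,7] length 2
  Position 8 ('b'): repeat (last at 6), move window start to 7
  Position 8 ('b'): window [7,8] length 2
Longest substring with no repeats: "efdcb" with length 5

5


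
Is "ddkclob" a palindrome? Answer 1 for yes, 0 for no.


Input: ddkclob
Reversed: bolckdd
  Compare pos 0 ('d') with pos 6 ('b'): MISMATCH
  Compare pos 1 ('d') with pos 5 ('o'): MISMATCH
  Compare pos 2 ('k') with pos 4 ('l'): MISMATCH
Result: not a palindrome

0


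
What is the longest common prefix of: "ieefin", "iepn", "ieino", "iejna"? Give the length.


Words: ieefin, iepn, ieino, iejna
  Position 0: all 'i' => match
  Position 1: all 'e' => match
  Position 2: ('e', 'p', 'i', 'j') => mismatch, stop
LCP = "ie" (length 2)

2


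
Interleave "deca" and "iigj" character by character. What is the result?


Interleaving "deca" and "iigj":
  Position 0: 'd' from first, 'i' from second => "di"
  Position 1: 'e' from first, 'i' from second => "ei"
  Position 2: 'c' from first, 'g' from second => "cg"
  Position 3: 'a' from first, 'j' from second => "aj"
Result: dieicgaj

dieicgaj


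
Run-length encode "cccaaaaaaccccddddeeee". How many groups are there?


Input: cccaaaaaaccccddddeeee
Scanning for consecutive runs:
  Group 1: 'c' x 3 (positions 0-2)
  Group 2: 'a' x 6 (positions 3-8)
  Group 3: 'c' x 4 (positions 9-12)
  Group 4: 'd' x 4 (positions 13-16)
  Group 5: 'e' x 4 (positions 17-20)
Total groups: 5

5


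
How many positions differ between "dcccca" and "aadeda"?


Comparing "dcccca" and "aadeda" position by position:
  Position 0: 'd' vs 'a' => DIFFER
  Position 1: 'c' vs 'a' => DIFFER
  Position 2: 'c' vs 'd' => DIFFER
  Position 3: 'c' vs 'e' => DIFFER
  Position 4: 'c' vs 'd' => DIFFER
  Position 5: 'a' vs 'a' => same
Positions that differ: 5

5


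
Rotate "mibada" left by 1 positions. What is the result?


Input: "mibada", rotate left by 1
First 1 characters: "m"
Remaining characters: "ibada"
Concatenate remaining + first: "ibada" + "m" = "ibadam"

ibadam


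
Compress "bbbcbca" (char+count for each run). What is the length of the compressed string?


Input: bbbcbca
Runs:
  'b' x 3 => "b3"
  'c' x 1 => "c1"
  'b' x 1 => "b1"
  'c' x 1 => "c1"
  'a' x 1 => "a1"
Compressed: "b3c1b1c1a1"
Compressed length: 10

10


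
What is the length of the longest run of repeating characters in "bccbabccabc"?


Input: "bccbabccabc"
Scanning for longest run:
  Position 1 ('c'): new char, reset run to 1
  Position 2 ('c'): continues run of 'c', length=2
  Position 3 ('b'): new char, reset run to 1
  Position 4 ('a'): new char, reset run to 1
  Position 5 ('b'): new char, reset run to 1
  Position 6 ('c'): new char, reset run to 1
  Position 7 ('c'): continues run of 'c', length=2
  Position 8 ('a'): new char, reset run to 1
  Position 9 ('b'): new char, reset run to 1
  Position 10 ('c'): new char, reset run to 1
Longest run: 'c' with length 2

2


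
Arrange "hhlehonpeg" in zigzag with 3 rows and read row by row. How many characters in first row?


Zigzag "hhlehonpeg" into 3 rows:
Placing characters:
  'h' => row 0
  'h' => row 1
  'l' => row 2
  'e' => row 1
  'h' => row 0
  'o' => row 1
  'n' => row 2
  'p' => row 1
  'e' => row 0
  'g' => row 1
Rows:
  Row 0: "hhe"
  Row 1: "heopg"
  Row 2: "ln"
First row length: 3

3


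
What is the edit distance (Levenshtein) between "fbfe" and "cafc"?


Computing edit distance: "fbfe" -> "cafc"
DP table:
           c    a    f    c
      0    1    2    3    4
  f   1    1    2    2    3
  b   2    2    2    3    3
  f   3    3    3    2    3
  e   4    4    4    3    3
Edit distance = dp[4][4] = 3

3


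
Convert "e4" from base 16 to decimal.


Input: "e4" in base 16
Positional expansion:
  Digit 'e' (value 14) x 16^1 = 224
  Digit '4' (value 4) x 16^0 = 4
Sum = 228

228


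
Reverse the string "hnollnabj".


Input: hnollnabj
Reading characters right to left:
  Position 8: 'j'
  Position 7: 'b'
  Position 6: 'a'
  Position 5: 'n'
  Position 4: 'l'
  Position 3: 'l'
  Position 2: 'o'
  Position 1: 'n'
  Position 0: 'h'
Reversed: jbanllonh

jbanllonh


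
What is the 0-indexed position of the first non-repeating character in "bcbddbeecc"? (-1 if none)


Input: bcbddbeecc
Character frequencies:
  'b': 3
  'c': 3
  'd': 2
  'e': 2
Scanning left to right for freq == 1:
  Position 0 ('b'): freq=3, skip
  Position 1 ('c'): freq=3, skip
  Position 2 ('b'): freq=3, skip
  Position 3 ('d'): freq=2, skip
  Position 4 ('d'): freq=2, skip
  Position 5 ('b'): freq=3, skip
  Position 6 ('e'): freq=2, skip
  Position 7 ('e'): freq=2, skip
  Position 8 ('c'): freq=3, skip
  Position 9 ('c'): freq=3, skip
  No unique character found => answer = -1

-1


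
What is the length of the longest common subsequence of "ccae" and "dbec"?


LCS of "ccae" and "dbec"
DP table:
           d    b    e    c
      0    0    0    0    0
  c   0    0    0    0    1
  c   0    0    0    0    1
  a   0    0    0    0    1
  e   0    0    0    1    1
LCS length = dp[4][4] = 1

1


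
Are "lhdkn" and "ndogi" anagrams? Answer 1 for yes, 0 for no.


Strings: "lhdkn", "ndogi"
Sorted first:  dhkln
Sorted second: dgino
Differ at position 1: 'h' vs 'g' => not anagrams

0


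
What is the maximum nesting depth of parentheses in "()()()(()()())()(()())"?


Input: "()()()(()()())()(()())"
Tracking depth:
  Position 0 '(': depth becomes 1
  Position 1 ')': depth becomes 0
  Position 2 '(': depth becomes 1
  Position 3 ')': depth becomes 0
  Position 4 '(': depth becomes 1
  Position 5 ')': depth becomes 0
  Position 6 '(': depth becomes 1
  Position 7 '(': depth becomes 2
  Position 8 ')': depth becomes 1
  Position 9 '(': depth becomes 2
  Position 10 ')': depth becomes 1
  Position 11 '(': depth becomes 2
  Position 12 ')': depth becomes 1
  Position 13 ')': depth becomes 0
  Position 14 '(': depth becomes 1
  Position 15 ')': depth becomes 0
  Position 16 '(': depth becomes 1
  Position 17 '(': depth becomes 2
  Position 18 ')': depth becomes 1
  Position 19 '(': depth becomes 2
  Position 20 ')': depth becomes 1
  Position 21 ')': depth becomes 0
Maximum depth reached: 2

2


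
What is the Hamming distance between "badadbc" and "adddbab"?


Comparing "badadbc" and "adddbab" position by position:
  Position 0: 'b' vs 'a' => differ
  Position 1: 'a' vs 'd' => differ
  Position 2: 'd' vs 'd' => same
  Position 3: 'a' vs 'd' => differ
  Position 4: 'd' vs 'b' => differ
  Position 5: 'b' vs 'a' => differ
  Position 6: 'c' vs 'b' => differ
Total differences (Hamming distance): 6

6


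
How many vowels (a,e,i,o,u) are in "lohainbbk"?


Input: lohainbbk
Checking each character:
  'l' at position 0: consonant
  'o' at position 1: vowel (running total: 1)
  'h' at position 2: consonant
  'a' at position 3: vowel (running total: 2)
  'i' at position 4: vowel (running total: 3)
  'n' at position 5: consonant
  'b' at position 6: consonant
  'b' at position 7: consonant
  'k' at position 8: consonant
Total vowels: 3

3


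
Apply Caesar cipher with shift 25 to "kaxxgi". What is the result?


Caesar cipher: shift "kaxxgi" by 25
  'k' (pos 10) + 25 = pos 9 = 'j'
  'a' (pos 0) + 25 = pos 25 = 'z'
  'x' (pos 23) + 25 = pos 22 = 'w'
  'x' (pos 23) + 25 = pos 22 = 'w'
  'g' (pos 6) + 25 = pos 5 = 'f'
  'i' (pos 8) + 25 = pos 7 = 'h'
Result: jzwwfh

jzwwfh


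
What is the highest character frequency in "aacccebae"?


Input: aacccebae
Character counts:
  'a': 3
  'b': 1
  'c': 3
  'e': 2
Maximum frequency: 3

3


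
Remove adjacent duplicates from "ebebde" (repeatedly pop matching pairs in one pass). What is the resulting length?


Input: ebebde
Stack-based adjacent duplicate removal:
  Read 'e': push. Stack: e
  Read 'b': push. Stack: eb
  Read 'e': push. Stack: ebe
  Read 'b': push. Stack: ebeb
  Read 'd': push. Stack: ebebd
  Read 'e': push. Stack: ebebde
Final stack: "ebebde" (length 6)

6


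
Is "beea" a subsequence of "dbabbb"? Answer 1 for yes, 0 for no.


Check if "beea" is a subsequence of "dbabbb"
Greedy scan:
  Position 0 ('d'): no match needed
  Position 1 ('b'): matches sub[0] = 'b'
  Position 2 ('a'): no match needed
  Position 3 ('b'): no match needed
  Position 4 ('b'): no match needed
  Position 5 ('b'): no match needed
Only matched 1/4 characters => not a subsequence

0


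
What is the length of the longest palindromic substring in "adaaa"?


Input: "adaaa"
Checking substrings for palindromes:
  [0:3] "ada" (len 3) => palindrome
  [2:5] "aaa" (len 3) => palindrome
  [2:4] "aa" (len 2) => palindrome
  [3:5] "aa" (len 2) => palindrome
Longest palindromic substring: "ada" with length 3

3


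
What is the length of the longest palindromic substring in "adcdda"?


Input: "adcdda"
Checking substrings for palindromes:
  [1:4] "dcd" (len 3) => palindrome
  [3:5] "dd" (len 2) => palindrome
Longest palindromic substring: "dcd" with length 3

3


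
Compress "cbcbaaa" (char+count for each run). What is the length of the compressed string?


Input: cbcbaaa
Runs:
  'c' x 1 => "c1"
  'b' x 1 => "b1"
  'c' x 1 => "c1"
  'b' x 1 => "b1"
  'a' x 3 => "a3"
Compressed: "c1b1c1b1a3"
Compressed length: 10

10


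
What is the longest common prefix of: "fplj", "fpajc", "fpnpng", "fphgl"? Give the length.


Words: fplj, fpajc, fpnpng, fphgl
  Position 0: all 'f' => match
  Position 1: all 'p' => match
  Position 2: ('l', 'a', 'n', 'h') => mismatch, stop
LCP = "fp" (length 2)

2


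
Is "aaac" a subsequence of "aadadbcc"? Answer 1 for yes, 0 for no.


Check if "aaac" is a subsequence of "aadadbcc"
Greedy scan:
  Position 0 ('a'): matches sub[0] = 'a'
  Position 1 ('a'): matches sub[1] = 'a'
  Position 2 ('d'): no match needed
  Position 3 ('a'): matches sub[2] = 'a'
  Position 4 ('d'): no match needed
  Position 5 ('b'): no match needed
  Position 6 ('c'): matches sub[3] = 'c'
  Position 7 ('c'): no match needed
All 4 characters matched => is a subsequence

1


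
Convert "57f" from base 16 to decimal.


Input: "57f" in base 16
Positional expansion:
  Digit '5' (value 5) x 16^2 = 1280
  Digit '7' (value 7) x 16^1 = 112
  Digit 'f' (value 15) x 16^0 = 15
Sum = 1407

1407


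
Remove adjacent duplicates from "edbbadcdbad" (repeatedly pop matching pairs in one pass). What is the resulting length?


Input: edbbadcdbad
Stack-based adjacent duplicate removal:
  Read 'e': push. Stack: e
  Read 'd': push. Stack: ed
  Read 'b': push. Stack: edb
  Read 'b': matches stack top 'b' => pop. Stack: ed
  Read 'a': push. Stack: eda
  Read 'd': push. Stack: edad
  Read 'c': push. Stack: edadc
  Read 'd': push. Stack: edadcd
  Read 'b': push. Stack: edadcdb
  Read 'a': push. Stack: edadcdba
  Read 'd': push. Stack: edadcdbad
Final stack: "edadcdbad" (length 9)

9


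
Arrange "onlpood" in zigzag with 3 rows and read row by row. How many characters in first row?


Zigzag "onlpood" into 3 rows:
Placing characters:
  'o' => row 0
  'n' => row 1
  'l' => row 2
  'p' => row 1
  'o' => row 0
  'o' => row 1
  'd' => row 2
Rows:
  Row 0: "oo"
  Row 1: "npo"
  Row 2: "ld"
First row length: 2

2


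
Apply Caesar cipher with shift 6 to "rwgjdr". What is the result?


Caesar cipher: shift "rwgjdr" by 6
  'r' (pos 17) + 6 = pos 23 = 'x'
  'w' (pos 22) + 6 = pos 2 = 'c'
  'g' (pos 6) + 6 = pos 12 = 'm'
  'j' (pos 9) + 6 = pos 15 = 'p'
  'd' (pos 3) + 6 = pos 9 = 'j'
  'r' (pos 17) + 6 = pos 23 = 'x'
Result: xcmpjx

xcmpjx


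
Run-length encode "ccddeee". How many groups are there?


Input: ccddeee
Scanning for consecutive runs:
  Group 1: 'c' x 2 (positions 0-1)
  Group 2: 'd' x 2 (positions 2-3)
  Group 3: 'e' x 3 (positions 4-6)
Total groups: 3

3


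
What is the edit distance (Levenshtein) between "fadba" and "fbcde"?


Computing edit distance: "fadba" -> "fbcde"
DP table:
           f    b    c    d    e
      0    1    2    3    4    5
  f   1    0    1    2    3    4
  a   2    1    1    2    3    4
  d   3    2    2    2    2    3
  b   4    3    2    3    3    3
  a   5    4    3    3    4    4
Edit distance = dp[5][5] = 4

4
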